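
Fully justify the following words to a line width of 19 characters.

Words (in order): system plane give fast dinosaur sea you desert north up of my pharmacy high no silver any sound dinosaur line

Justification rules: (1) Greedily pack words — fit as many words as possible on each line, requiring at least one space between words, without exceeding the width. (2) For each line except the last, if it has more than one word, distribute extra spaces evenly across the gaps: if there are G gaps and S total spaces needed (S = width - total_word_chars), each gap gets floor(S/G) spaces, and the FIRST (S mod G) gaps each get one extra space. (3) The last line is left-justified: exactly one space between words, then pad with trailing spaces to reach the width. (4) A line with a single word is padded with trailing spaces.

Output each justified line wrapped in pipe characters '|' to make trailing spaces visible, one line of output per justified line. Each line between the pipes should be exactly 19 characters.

Answer: |system  plane  give|
|fast  dinosaur  sea|
|you desert north up|
|of my pharmacy high|
|no silver any sound|
|dinosaur line      |

Derivation:
Line 1: ['system', 'plane', 'give'] (min_width=17, slack=2)
Line 2: ['fast', 'dinosaur', 'sea'] (min_width=17, slack=2)
Line 3: ['you', 'desert', 'north', 'up'] (min_width=19, slack=0)
Line 4: ['of', 'my', 'pharmacy', 'high'] (min_width=19, slack=0)
Line 5: ['no', 'silver', 'any', 'sound'] (min_width=19, slack=0)
Line 6: ['dinosaur', 'line'] (min_width=13, slack=6)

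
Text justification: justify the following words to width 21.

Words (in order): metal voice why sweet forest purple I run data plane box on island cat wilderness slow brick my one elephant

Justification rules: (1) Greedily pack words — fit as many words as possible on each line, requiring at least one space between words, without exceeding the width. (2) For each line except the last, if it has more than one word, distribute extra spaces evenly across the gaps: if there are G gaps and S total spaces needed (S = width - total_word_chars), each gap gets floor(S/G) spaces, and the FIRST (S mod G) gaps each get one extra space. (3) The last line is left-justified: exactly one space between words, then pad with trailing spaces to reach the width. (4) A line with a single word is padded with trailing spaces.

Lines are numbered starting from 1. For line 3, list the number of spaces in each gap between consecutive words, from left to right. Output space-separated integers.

Answer: 3 2 2

Derivation:
Line 1: ['metal', 'voice', 'why', 'sweet'] (min_width=21, slack=0)
Line 2: ['forest', 'purple', 'I', 'run'] (min_width=19, slack=2)
Line 3: ['data', 'plane', 'box', 'on'] (min_width=17, slack=4)
Line 4: ['island', 'cat', 'wilderness'] (min_width=21, slack=0)
Line 5: ['slow', 'brick', 'my', 'one'] (min_width=17, slack=4)
Line 6: ['elephant'] (min_width=8, slack=13)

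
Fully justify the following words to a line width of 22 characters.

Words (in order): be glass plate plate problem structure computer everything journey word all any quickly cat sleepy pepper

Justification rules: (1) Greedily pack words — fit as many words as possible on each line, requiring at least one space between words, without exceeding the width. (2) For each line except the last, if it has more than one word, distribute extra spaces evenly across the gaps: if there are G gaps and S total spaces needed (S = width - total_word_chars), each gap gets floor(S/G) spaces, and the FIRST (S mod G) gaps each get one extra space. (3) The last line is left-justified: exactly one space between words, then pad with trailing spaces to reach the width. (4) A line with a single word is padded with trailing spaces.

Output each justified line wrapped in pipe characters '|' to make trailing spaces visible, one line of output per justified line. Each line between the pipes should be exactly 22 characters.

Answer: |be  glass  plate plate|
|problem      structure|
|computer    everything|
|journey  word  all any|
|quickly   cat   sleepy|
|pepper                |

Derivation:
Line 1: ['be', 'glass', 'plate', 'plate'] (min_width=20, slack=2)
Line 2: ['problem', 'structure'] (min_width=17, slack=5)
Line 3: ['computer', 'everything'] (min_width=19, slack=3)
Line 4: ['journey', 'word', 'all', 'any'] (min_width=20, slack=2)
Line 5: ['quickly', 'cat', 'sleepy'] (min_width=18, slack=4)
Line 6: ['pepper'] (min_width=6, slack=16)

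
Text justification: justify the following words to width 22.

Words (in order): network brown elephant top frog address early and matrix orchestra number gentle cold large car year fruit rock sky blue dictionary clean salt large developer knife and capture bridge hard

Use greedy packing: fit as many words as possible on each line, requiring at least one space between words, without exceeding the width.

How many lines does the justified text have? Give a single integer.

Answer: 10

Derivation:
Line 1: ['network', 'brown', 'elephant'] (min_width=22, slack=0)
Line 2: ['top', 'frog', 'address', 'early'] (min_width=22, slack=0)
Line 3: ['and', 'matrix', 'orchestra'] (min_width=20, slack=2)
Line 4: ['number', 'gentle', 'cold'] (min_width=18, slack=4)
Line 5: ['large', 'car', 'year', 'fruit'] (min_width=20, slack=2)
Line 6: ['rock', 'sky', 'blue'] (min_width=13, slack=9)
Line 7: ['dictionary', 'clean', 'salt'] (min_width=21, slack=1)
Line 8: ['large', 'developer', 'knife'] (min_width=21, slack=1)
Line 9: ['and', 'capture', 'bridge'] (min_width=18, slack=4)
Line 10: ['hard'] (min_width=4, slack=18)
Total lines: 10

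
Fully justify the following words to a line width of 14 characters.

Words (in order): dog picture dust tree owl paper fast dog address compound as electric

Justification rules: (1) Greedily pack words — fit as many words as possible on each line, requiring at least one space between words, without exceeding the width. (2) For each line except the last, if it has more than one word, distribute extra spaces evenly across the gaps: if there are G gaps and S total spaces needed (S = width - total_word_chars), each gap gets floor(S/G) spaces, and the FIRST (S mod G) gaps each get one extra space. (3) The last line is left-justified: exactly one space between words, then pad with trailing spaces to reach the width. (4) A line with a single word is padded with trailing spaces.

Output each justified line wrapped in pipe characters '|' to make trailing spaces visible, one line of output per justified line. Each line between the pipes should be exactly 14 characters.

Line 1: ['dog', 'picture'] (min_width=11, slack=3)
Line 2: ['dust', 'tree', 'owl'] (min_width=13, slack=1)
Line 3: ['paper', 'fast', 'dog'] (min_width=14, slack=0)
Line 4: ['address'] (min_width=7, slack=7)
Line 5: ['compound', 'as'] (min_width=11, slack=3)
Line 6: ['electric'] (min_width=8, slack=6)

Answer: |dog    picture|
|dust  tree owl|
|paper fast dog|
|address       |
|compound    as|
|electric      |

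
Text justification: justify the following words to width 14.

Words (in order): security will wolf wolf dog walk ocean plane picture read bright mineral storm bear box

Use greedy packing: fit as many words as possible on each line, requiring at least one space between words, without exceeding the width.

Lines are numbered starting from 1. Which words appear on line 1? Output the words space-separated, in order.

Answer: security will

Derivation:
Line 1: ['security', 'will'] (min_width=13, slack=1)
Line 2: ['wolf', 'wolf', 'dog'] (min_width=13, slack=1)
Line 3: ['walk', 'ocean'] (min_width=10, slack=4)
Line 4: ['plane', 'picture'] (min_width=13, slack=1)
Line 5: ['read', 'bright'] (min_width=11, slack=3)
Line 6: ['mineral', 'storm'] (min_width=13, slack=1)
Line 7: ['bear', 'box'] (min_width=8, slack=6)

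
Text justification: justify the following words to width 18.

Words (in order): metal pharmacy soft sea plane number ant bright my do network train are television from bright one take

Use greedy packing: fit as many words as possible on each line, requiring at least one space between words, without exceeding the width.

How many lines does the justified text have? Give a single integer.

Answer: 7

Derivation:
Line 1: ['metal', 'pharmacy'] (min_width=14, slack=4)
Line 2: ['soft', 'sea', 'plane'] (min_width=14, slack=4)
Line 3: ['number', 'ant', 'bright'] (min_width=17, slack=1)
Line 4: ['my', 'do', 'network'] (min_width=13, slack=5)
Line 5: ['train', 'are'] (min_width=9, slack=9)
Line 6: ['television', 'from'] (min_width=15, slack=3)
Line 7: ['bright', 'one', 'take'] (min_width=15, slack=3)
Total lines: 7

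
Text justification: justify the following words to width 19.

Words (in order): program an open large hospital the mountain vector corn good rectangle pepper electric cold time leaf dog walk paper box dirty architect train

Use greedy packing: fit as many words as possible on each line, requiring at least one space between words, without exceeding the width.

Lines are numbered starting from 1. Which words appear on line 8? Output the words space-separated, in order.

Answer: dirty architect

Derivation:
Line 1: ['program', 'an', 'open'] (min_width=15, slack=4)
Line 2: ['large', 'hospital', 'the'] (min_width=18, slack=1)
Line 3: ['mountain', 'vector'] (min_width=15, slack=4)
Line 4: ['corn', 'good', 'rectangle'] (min_width=19, slack=0)
Line 5: ['pepper', 'electric'] (min_width=15, slack=4)
Line 6: ['cold', 'time', 'leaf', 'dog'] (min_width=18, slack=1)
Line 7: ['walk', 'paper', 'box'] (min_width=14, slack=5)
Line 8: ['dirty', 'architect'] (min_width=15, slack=4)
Line 9: ['train'] (min_width=5, slack=14)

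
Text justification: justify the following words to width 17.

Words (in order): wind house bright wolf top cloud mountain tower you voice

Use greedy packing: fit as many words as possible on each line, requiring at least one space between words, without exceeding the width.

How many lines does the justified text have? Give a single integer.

Answer: 4

Derivation:
Line 1: ['wind', 'house', 'bright'] (min_width=17, slack=0)
Line 2: ['wolf', 'top', 'cloud'] (min_width=14, slack=3)
Line 3: ['mountain', 'tower'] (min_width=14, slack=3)
Line 4: ['you', 'voice'] (min_width=9, slack=8)
Total lines: 4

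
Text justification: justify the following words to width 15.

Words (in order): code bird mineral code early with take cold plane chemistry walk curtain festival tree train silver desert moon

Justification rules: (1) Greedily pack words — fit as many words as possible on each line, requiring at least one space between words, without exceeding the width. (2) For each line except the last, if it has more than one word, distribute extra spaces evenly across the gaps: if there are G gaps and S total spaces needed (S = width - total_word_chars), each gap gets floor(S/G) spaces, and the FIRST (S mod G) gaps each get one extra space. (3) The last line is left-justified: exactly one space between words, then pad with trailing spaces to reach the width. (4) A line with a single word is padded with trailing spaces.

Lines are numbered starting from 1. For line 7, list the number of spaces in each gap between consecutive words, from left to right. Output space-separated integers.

Answer: 3

Derivation:
Line 1: ['code', 'bird'] (min_width=9, slack=6)
Line 2: ['mineral', 'code'] (min_width=12, slack=3)
Line 3: ['early', 'with', 'take'] (min_width=15, slack=0)
Line 4: ['cold', 'plane'] (min_width=10, slack=5)
Line 5: ['chemistry', 'walk'] (min_width=14, slack=1)
Line 6: ['curtain'] (min_width=7, slack=8)
Line 7: ['festival', 'tree'] (min_width=13, slack=2)
Line 8: ['train', 'silver'] (min_width=12, slack=3)
Line 9: ['desert', 'moon'] (min_width=11, slack=4)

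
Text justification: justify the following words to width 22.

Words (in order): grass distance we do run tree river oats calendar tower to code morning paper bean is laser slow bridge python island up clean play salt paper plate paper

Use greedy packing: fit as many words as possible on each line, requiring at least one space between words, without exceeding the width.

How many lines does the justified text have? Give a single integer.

Answer: 8

Derivation:
Line 1: ['grass', 'distance', 'we', 'do'] (min_width=20, slack=2)
Line 2: ['run', 'tree', 'river', 'oats'] (min_width=19, slack=3)
Line 3: ['calendar', 'tower', 'to', 'code'] (min_width=22, slack=0)
Line 4: ['morning', 'paper', 'bean', 'is'] (min_width=21, slack=1)
Line 5: ['laser', 'slow', 'bridge'] (min_width=17, slack=5)
Line 6: ['python', 'island', 'up', 'clean'] (min_width=22, slack=0)
Line 7: ['play', 'salt', 'paper', 'plate'] (min_width=21, slack=1)
Line 8: ['paper'] (min_width=5, slack=17)
Total lines: 8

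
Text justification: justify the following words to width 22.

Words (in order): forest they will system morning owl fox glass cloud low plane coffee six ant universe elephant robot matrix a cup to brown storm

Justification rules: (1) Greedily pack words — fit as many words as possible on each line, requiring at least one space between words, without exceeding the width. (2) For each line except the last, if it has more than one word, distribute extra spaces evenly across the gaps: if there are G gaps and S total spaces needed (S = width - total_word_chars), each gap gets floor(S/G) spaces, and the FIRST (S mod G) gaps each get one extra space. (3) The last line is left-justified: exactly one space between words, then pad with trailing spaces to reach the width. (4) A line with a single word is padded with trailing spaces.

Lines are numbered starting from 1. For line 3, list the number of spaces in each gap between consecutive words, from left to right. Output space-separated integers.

Line 1: ['forest', 'they', 'will'] (min_width=16, slack=6)
Line 2: ['system', 'morning', 'owl', 'fox'] (min_width=22, slack=0)
Line 3: ['glass', 'cloud', 'low', 'plane'] (min_width=21, slack=1)
Line 4: ['coffee', 'six', 'ant'] (min_width=14, slack=8)
Line 5: ['universe', 'elephant'] (min_width=17, slack=5)
Line 6: ['robot', 'matrix', 'a', 'cup', 'to'] (min_width=21, slack=1)
Line 7: ['brown', 'storm'] (min_width=11, slack=11)

Answer: 2 1 1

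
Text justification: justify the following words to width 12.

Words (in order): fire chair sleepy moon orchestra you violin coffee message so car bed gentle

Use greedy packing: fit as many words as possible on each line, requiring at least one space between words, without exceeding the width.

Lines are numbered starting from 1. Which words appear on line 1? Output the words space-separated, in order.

Line 1: ['fire', 'chair'] (min_width=10, slack=2)
Line 2: ['sleepy', 'moon'] (min_width=11, slack=1)
Line 3: ['orchestra'] (min_width=9, slack=3)
Line 4: ['you', 'violin'] (min_width=10, slack=2)
Line 5: ['coffee'] (min_width=6, slack=6)
Line 6: ['message', 'so'] (min_width=10, slack=2)
Line 7: ['car', 'bed'] (min_width=7, slack=5)
Line 8: ['gentle'] (min_width=6, slack=6)

Answer: fire chair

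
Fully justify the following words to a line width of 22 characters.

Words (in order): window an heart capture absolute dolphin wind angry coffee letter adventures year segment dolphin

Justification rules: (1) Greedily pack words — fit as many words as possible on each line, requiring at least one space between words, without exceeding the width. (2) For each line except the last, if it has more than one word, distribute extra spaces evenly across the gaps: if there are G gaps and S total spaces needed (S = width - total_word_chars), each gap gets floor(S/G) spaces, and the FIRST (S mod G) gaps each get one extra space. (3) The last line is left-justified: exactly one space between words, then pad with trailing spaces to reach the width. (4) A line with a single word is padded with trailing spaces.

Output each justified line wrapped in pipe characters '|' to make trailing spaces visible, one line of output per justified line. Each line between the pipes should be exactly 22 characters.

Line 1: ['window', 'an', 'heart'] (min_width=15, slack=7)
Line 2: ['capture', 'absolute'] (min_width=16, slack=6)
Line 3: ['dolphin', 'wind', 'angry'] (min_width=18, slack=4)
Line 4: ['coffee', 'letter'] (min_width=13, slack=9)
Line 5: ['adventures', 'year'] (min_width=15, slack=7)
Line 6: ['segment', 'dolphin'] (min_width=15, slack=7)

Answer: |window     an    heart|
|capture       absolute|
|dolphin   wind   angry|
|coffee          letter|
|adventures        year|
|segment dolphin       |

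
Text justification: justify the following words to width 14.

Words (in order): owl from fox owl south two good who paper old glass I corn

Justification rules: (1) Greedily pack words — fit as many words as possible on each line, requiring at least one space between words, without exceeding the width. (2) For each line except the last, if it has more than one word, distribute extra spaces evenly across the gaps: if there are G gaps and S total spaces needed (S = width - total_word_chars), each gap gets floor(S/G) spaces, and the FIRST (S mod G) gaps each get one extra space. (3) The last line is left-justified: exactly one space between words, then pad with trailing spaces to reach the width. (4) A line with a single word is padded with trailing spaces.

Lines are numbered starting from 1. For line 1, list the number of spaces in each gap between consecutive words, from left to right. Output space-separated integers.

Line 1: ['owl', 'from', 'fox'] (min_width=12, slack=2)
Line 2: ['owl', 'south', 'two'] (min_width=13, slack=1)
Line 3: ['good', 'who', 'paper'] (min_width=14, slack=0)
Line 4: ['old', 'glass', 'I'] (min_width=11, slack=3)
Line 5: ['corn'] (min_width=4, slack=10)

Answer: 2 2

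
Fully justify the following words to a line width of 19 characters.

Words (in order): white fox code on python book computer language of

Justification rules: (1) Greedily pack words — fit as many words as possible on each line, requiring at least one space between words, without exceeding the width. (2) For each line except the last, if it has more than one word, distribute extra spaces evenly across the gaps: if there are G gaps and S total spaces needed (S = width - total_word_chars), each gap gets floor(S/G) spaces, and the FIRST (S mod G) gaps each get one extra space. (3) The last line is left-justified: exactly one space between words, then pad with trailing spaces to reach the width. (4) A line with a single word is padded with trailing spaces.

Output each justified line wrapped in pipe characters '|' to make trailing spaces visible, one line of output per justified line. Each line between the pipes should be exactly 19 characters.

Line 1: ['white', 'fox', 'code', 'on'] (min_width=17, slack=2)
Line 2: ['python', 'book'] (min_width=11, slack=8)
Line 3: ['computer', 'language'] (min_width=17, slack=2)
Line 4: ['of'] (min_width=2, slack=17)

Answer: |white  fox  code on|
|python         book|
|computer   language|
|of                 |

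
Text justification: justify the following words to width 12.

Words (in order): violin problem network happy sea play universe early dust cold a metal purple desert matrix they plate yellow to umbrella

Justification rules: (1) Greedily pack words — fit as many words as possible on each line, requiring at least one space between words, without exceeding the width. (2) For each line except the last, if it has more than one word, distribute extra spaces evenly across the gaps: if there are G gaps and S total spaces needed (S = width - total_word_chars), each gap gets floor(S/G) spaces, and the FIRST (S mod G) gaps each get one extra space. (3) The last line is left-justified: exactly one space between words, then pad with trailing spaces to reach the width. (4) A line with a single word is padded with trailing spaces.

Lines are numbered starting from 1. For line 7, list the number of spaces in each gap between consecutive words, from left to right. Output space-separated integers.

Line 1: ['violin'] (min_width=6, slack=6)
Line 2: ['problem'] (min_width=7, slack=5)
Line 3: ['network'] (min_width=7, slack=5)
Line 4: ['happy', 'sea'] (min_width=9, slack=3)
Line 5: ['play'] (min_width=4, slack=8)
Line 6: ['universe'] (min_width=8, slack=4)
Line 7: ['early', 'dust'] (min_width=10, slack=2)
Line 8: ['cold', 'a', 'metal'] (min_width=12, slack=0)
Line 9: ['purple'] (min_width=6, slack=6)
Line 10: ['desert'] (min_width=6, slack=6)
Line 11: ['matrix', 'they'] (min_width=11, slack=1)
Line 12: ['plate', 'yellow'] (min_width=12, slack=0)
Line 13: ['to', 'umbrella'] (min_width=11, slack=1)

Answer: 3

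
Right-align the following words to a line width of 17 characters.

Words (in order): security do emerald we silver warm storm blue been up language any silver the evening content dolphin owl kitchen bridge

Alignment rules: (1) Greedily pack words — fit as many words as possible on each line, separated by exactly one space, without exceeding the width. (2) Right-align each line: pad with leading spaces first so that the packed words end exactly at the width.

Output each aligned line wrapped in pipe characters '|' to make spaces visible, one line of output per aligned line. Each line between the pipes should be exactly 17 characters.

Answer: |      security do|
|emerald we silver|
|  warm storm blue|
| been up language|
|   any silver the|
|  evening content|
|      dolphin owl|
|   kitchen bridge|

Derivation:
Line 1: ['security', 'do'] (min_width=11, slack=6)
Line 2: ['emerald', 'we', 'silver'] (min_width=17, slack=0)
Line 3: ['warm', 'storm', 'blue'] (min_width=15, slack=2)
Line 4: ['been', 'up', 'language'] (min_width=16, slack=1)
Line 5: ['any', 'silver', 'the'] (min_width=14, slack=3)
Line 6: ['evening', 'content'] (min_width=15, slack=2)
Line 7: ['dolphin', 'owl'] (min_width=11, slack=6)
Line 8: ['kitchen', 'bridge'] (min_width=14, slack=3)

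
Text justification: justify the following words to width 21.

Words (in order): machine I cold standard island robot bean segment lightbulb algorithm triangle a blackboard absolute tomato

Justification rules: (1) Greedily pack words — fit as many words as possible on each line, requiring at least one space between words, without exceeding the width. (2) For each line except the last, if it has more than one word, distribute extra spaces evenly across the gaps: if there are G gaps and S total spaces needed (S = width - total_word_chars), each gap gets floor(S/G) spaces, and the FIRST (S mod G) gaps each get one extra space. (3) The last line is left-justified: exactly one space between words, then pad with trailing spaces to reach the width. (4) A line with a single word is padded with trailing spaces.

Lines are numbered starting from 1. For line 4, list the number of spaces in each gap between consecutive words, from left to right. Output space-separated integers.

Line 1: ['machine', 'I', 'cold'] (min_width=14, slack=7)
Line 2: ['standard', 'island', 'robot'] (min_width=21, slack=0)
Line 3: ['bean', 'segment'] (min_width=12, slack=9)
Line 4: ['lightbulb', 'algorithm'] (min_width=19, slack=2)
Line 5: ['triangle', 'a', 'blackboard'] (min_width=21, slack=0)
Line 6: ['absolute', 'tomato'] (min_width=15, slack=6)

Answer: 3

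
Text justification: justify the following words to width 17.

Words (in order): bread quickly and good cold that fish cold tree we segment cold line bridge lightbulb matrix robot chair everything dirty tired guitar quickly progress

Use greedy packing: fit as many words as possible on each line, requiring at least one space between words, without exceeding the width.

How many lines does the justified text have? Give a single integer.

Answer: 10

Derivation:
Line 1: ['bread', 'quickly', 'and'] (min_width=17, slack=0)
Line 2: ['good', 'cold', 'that'] (min_width=14, slack=3)
Line 3: ['fish', 'cold', 'tree', 'we'] (min_width=17, slack=0)
Line 4: ['segment', 'cold', 'line'] (min_width=17, slack=0)
Line 5: ['bridge', 'lightbulb'] (min_width=16, slack=1)
Line 6: ['matrix', 'robot'] (min_width=12, slack=5)
Line 7: ['chair', 'everything'] (min_width=16, slack=1)
Line 8: ['dirty', 'tired'] (min_width=11, slack=6)
Line 9: ['guitar', 'quickly'] (min_width=14, slack=3)
Line 10: ['progress'] (min_width=8, slack=9)
Total lines: 10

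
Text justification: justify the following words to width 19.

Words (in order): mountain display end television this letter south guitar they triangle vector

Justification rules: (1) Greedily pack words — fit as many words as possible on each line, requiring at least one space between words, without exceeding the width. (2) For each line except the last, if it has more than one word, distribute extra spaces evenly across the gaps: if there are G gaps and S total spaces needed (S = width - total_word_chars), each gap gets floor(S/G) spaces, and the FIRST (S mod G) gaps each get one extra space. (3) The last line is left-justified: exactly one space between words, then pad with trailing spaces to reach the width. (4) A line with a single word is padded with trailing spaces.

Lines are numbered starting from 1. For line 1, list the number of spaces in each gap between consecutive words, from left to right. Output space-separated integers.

Line 1: ['mountain', 'display'] (min_width=16, slack=3)
Line 2: ['end', 'television', 'this'] (min_width=19, slack=0)
Line 3: ['letter', 'south', 'guitar'] (min_width=19, slack=0)
Line 4: ['they', 'triangle'] (min_width=13, slack=6)
Line 5: ['vector'] (min_width=6, slack=13)

Answer: 4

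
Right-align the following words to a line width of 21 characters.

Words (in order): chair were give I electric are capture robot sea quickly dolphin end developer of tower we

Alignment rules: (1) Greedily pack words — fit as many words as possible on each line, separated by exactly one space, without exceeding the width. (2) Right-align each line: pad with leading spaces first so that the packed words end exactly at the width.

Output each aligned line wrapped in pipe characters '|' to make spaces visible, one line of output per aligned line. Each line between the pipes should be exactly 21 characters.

Line 1: ['chair', 'were', 'give', 'I'] (min_width=17, slack=4)
Line 2: ['electric', 'are', 'capture'] (min_width=20, slack=1)
Line 3: ['robot', 'sea', 'quickly'] (min_width=17, slack=4)
Line 4: ['dolphin', 'end', 'developer'] (min_width=21, slack=0)
Line 5: ['of', 'tower', 'we'] (min_width=11, slack=10)

Answer: |    chair were give I|
| electric are capture|
|    robot sea quickly|
|dolphin end developer|
|          of tower we|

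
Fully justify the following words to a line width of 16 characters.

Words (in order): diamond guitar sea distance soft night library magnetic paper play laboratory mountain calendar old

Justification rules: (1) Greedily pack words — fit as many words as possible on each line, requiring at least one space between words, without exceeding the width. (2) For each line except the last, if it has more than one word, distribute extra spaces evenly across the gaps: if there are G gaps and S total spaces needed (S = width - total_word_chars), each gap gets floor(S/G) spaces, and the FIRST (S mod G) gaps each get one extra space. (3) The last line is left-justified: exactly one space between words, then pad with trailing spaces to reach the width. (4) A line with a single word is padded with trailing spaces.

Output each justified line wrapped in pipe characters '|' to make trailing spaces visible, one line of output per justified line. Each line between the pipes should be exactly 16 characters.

Line 1: ['diamond', 'guitar'] (min_width=14, slack=2)
Line 2: ['sea', 'distance'] (min_width=12, slack=4)
Line 3: ['soft', 'night'] (min_width=10, slack=6)
Line 4: ['library', 'magnetic'] (min_width=16, slack=0)
Line 5: ['paper', 'play'] (min_width=10, slack=6)
Line 6: ['laboratory'] (min_width=10, slack=6)
Line 7: ['mountain'] (min_width=8, slack=8)
Line 8: ['calendar', 'old'] (min_width=12, slack=4)

Answer: |diamond   guitar|
|sea     distance|
|soft       night|
|library magnetic|
|paper       play|
|laboratory      |
|mountain        |
|calendar old    |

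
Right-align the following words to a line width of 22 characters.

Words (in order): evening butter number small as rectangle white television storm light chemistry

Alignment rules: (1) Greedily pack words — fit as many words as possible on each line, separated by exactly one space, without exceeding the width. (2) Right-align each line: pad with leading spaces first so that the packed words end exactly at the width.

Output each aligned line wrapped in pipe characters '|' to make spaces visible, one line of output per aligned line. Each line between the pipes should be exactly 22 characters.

Line 1: ['evening', 'butter', 'number'] (min_width=21, slack=1)
Line 2: ['small', 'as', 'rectangle'] (min_width=18, slack=4)
Line 3: ['white', 'television', 'storm'] (min_width=22, slack=0)
Line 4: ['light', 'chemistry'] (min_width=15, slack=7)

Answer: | evening butter number|
|    small as rectangle|
|white television storm|
|       light chemistry|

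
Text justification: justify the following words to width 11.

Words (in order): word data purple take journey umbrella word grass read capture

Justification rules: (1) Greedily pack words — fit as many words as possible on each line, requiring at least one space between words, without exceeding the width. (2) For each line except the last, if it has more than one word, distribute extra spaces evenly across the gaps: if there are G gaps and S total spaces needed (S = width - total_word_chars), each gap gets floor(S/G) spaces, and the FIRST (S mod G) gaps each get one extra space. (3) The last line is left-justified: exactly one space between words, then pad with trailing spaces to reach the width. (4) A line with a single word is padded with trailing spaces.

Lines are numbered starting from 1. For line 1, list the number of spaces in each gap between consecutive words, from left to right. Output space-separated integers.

Answer: 3

Derivation:
Line 1: ['word', 'data'] (min_width=9, slack=2)
Line 2: ['purple', 'take'] (min_width=11, slack=0)
Line 3: ['journey'] (min_width=7, slack=4)
Line 4: ['umbrella'] (min_width=8, slack=3)
Line 5: ['word', 'grass'] (min_width=10, slack=1)
Line 6: ['read'] (min_width=4, slack=7)
Line 7: ['capture'] (min_width=7, slack=4)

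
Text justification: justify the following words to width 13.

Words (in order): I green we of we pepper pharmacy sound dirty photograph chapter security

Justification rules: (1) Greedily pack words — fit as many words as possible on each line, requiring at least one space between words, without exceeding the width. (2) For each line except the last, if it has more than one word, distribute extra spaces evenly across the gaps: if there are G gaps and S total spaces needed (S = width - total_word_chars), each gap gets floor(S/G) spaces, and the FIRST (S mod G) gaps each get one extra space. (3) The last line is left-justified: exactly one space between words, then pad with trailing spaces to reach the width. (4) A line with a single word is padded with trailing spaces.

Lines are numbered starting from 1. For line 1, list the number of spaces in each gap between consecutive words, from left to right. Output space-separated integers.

Answer: 1 1 1

Derivation:
Line 1: ['I', 'green', 'we', 'of'] (min_width=13, slack=0)
Line 2: ['we', 'pepper'] (min_width=9, slack=4)
Line 3: ['pharmacy'] (min_width=8, slack=5)
Line 4: ['sound', 'dirty'] (min_width=11, slack=2)
Line 5: ['photograph'] (min_width=10, slack=3)
Line 6: ['chapter'] (min_width=7, slack=6)
Line 7: ['security'] (min_width=8, slack=5)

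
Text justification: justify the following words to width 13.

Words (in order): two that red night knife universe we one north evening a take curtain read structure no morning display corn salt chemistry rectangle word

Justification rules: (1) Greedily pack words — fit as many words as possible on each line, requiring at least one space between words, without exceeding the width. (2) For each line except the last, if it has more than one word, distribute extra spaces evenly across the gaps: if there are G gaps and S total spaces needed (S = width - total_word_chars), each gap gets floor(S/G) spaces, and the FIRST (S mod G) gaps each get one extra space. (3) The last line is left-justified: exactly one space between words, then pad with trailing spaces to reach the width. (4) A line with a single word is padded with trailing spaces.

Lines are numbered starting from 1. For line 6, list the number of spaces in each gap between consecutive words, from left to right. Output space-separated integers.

Answer: 2

Derivation:
Line 1: ['two', 'that', 'red'] (min_width=12, slack=1)
Line 2: ['night', 'knife'] (min_width=11, slack=2)
Line 3: ['universe', 'we'] (min_width=11, slack=2)
Line 4: ['one', 'north'] (min_width=9, slack=4)
Line 5: ['evening', 'a'] (min_width=9, slack=4)
Line 6: ['take', 'curtain'] (min_width=12, slack=1)
Line 7: ['read'] (min_width=4, slack=9)
Line 8: ['structure', 'no'] (min_width=12, slack=1)
Line 9: ['morning'] (min_width=7, slack=6)
Line 10: ['display', 'corn'] (min_width=12, slack=1)
Line 11: ['salt'] (min_width=4, slack=9)
Line 12: ['chemistry'] (min_width=9, slack=4)
Line 13: ['rectangle'] (min_width=9, slack=4)
Line 14: ['word'] (min_width=4, slack=9)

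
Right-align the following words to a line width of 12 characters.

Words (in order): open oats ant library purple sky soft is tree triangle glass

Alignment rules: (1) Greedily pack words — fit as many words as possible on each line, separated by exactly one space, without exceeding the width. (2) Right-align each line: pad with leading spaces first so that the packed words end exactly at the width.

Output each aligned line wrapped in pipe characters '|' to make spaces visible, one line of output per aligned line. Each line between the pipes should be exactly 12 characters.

Line 1: ['open', 'oats'] (min_width=9, slack=3)
Line 2: ['ant', 'library'] (min_width=11, slack=1)
Line 3: ['purple', 'sky'] (min_width=10, slack=2)
Line 4: ['soft', 'is', 'tree'] (min_width=12, slack=0)
Line 5: ['triangle'] (min_width=8, slack=4)
Line 6: ['glass'] (min_width=5, slack=7)

Answer: |   open oats|
| ant library|
|  purple sky|
|soft is tree|
|    triangle|
|       glass|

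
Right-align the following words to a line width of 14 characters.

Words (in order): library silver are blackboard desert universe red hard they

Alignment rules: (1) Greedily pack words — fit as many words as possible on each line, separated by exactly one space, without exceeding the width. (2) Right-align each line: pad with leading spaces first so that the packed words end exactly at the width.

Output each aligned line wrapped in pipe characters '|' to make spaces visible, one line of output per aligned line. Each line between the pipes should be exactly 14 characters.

Line 1: ['library', 'silver'] (min_width=14, slack=0)
Line 2: ['are', 'blackboard'] (min_width=14, slack=0)
Line 3: ['desert'] (min_width=6, slack=8)
Line 4: ['universe', 'red'] (min_width=12, slack=2)
Line 5: ['hard', 'they'] (min_width=9, slack=5)

Answer: |library silver|
|are blackboard|
|        desert|
|  universe red|
|     hard they|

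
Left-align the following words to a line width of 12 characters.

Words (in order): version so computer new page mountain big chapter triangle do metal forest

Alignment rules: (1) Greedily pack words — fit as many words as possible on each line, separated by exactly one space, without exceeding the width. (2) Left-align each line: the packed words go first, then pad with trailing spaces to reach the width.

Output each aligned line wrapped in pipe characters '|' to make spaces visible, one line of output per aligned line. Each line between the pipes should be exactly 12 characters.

Answer: |version so  |
|computer new|
|page        |
|mountain big|
|chapter     |
|triangle do |
|metal forest|

Derivation:
Line 1: ['version', 'so'] (min_width=10, slack=2)
Line 2: ['computer', 'new'] (min_width=12, slack=0)
Line 3: ['page'] (min_width=4, slack=8)
Line 4: ['mountain', 'big'] (min_width=12, slack=0)
Line 5: ['chapter'] (min_width=7, slack=5)
Line 6: ['triangle', 'do'] (min_width=11, slack=1)
Line 7: ['metal', 'forest'] (min_width=12, slack=0)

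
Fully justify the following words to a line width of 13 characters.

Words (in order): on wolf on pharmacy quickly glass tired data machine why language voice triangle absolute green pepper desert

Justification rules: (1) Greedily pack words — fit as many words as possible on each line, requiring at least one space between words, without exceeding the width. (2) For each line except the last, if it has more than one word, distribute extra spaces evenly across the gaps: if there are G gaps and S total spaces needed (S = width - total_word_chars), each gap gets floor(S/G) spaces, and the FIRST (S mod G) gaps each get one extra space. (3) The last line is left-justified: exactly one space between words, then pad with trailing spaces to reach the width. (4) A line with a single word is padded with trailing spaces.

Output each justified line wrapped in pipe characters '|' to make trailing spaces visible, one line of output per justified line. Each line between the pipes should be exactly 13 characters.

Line 1: ['on', 'wolf', 'on'] (min_width=10, slack=3)
Line 2: ['pharmacy'] (min_width=8, slack=5)
Line 3: ['quickly', 'glass'] (min_width=13, slack=0)
Line 4: ['tired', 'data'] (min_width=10, slack=3)
Line 5: ['machine', 'why'] (min_width=11, slack=2)
Line 6: ['language'] (min_width=8, slack=5)
Line 7: ['voice'] (min_width=5, slack=8)
Line 8: ['triangle'] (min_width=8, slack=5)
Line 9: ['absolute'] (min_width=8, slack=5)
Line 10: ['green', 'pepper'] (min_width=12, slack=1)
Line 11: ['desert'] (min_width=6, slack=7)

Answer: |on   wolf  on|
|pharmacy     |
|quickly glass|
|tired    data|
|machine   why|
|language     |
|voice        |
|triangle     |
|absolute     |
|green  pepper|
|desert       |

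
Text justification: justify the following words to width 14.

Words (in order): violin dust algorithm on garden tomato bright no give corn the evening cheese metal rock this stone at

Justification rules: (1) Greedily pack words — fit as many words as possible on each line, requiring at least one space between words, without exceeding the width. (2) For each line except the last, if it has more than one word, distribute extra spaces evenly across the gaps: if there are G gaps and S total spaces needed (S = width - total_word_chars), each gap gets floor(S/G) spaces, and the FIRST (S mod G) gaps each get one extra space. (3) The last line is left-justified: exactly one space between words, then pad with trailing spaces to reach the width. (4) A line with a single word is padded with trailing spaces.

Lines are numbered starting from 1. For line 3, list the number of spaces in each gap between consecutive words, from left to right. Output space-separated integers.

Answer: 2

Derivation:
Line 1: ['violin', 'dust'] (min_width=11, slack=3)
Line 2: ['algorithm', 'on'] (min_width=12, slack=2)
Line 3: ['garden', 'tomato'] (min_width=13, slack=1)
Line 4: ['bright', 'no', 'give'] (min_width=14, slack=0)
Line 5: ['corn', 'the'] (min_width=8, slack=6)
Line 6: ['evening', 'cheese'] (min_width=14, slack=0)
Line 7: ['metal', 'rock'] (min_width=10, slack=4)
Line 8: ['this', 'stone', 'at'] (min_width=13, slack=1)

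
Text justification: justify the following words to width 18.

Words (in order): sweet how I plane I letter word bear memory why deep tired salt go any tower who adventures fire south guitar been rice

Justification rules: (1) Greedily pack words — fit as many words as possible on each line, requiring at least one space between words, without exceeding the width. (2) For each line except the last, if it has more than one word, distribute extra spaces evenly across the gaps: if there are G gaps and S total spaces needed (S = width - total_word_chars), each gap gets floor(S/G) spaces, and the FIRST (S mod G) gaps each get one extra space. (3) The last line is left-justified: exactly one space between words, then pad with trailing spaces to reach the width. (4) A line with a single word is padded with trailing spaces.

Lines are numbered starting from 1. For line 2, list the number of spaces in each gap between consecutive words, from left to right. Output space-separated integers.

Answer: 1 1 1

Derivation:
Line 1: ['sweet', 'how', 'I', 'plane'] (min_width=17, slack=1)
Line 2: ['I', 'letter', 'word', 'bear'] (min_width=18, slack=0)
Line 3: ['memory', 'why', 'deep'] (min_width=15, slack=3)
Line 4: ['tired', 'salt', 'go', 'any'] (min_width=17, slack=1)
Line 5: ['tower', 'who'] (min_width=9, slack=9)
Line 6: ['adventures', 'fire'] (min_width=15, slack=3)
Line 7: ['south', 'guitar', 'been'] (min_width=17, slack=1)
Line 8: ['rice'] (min_width=4, slack=14)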